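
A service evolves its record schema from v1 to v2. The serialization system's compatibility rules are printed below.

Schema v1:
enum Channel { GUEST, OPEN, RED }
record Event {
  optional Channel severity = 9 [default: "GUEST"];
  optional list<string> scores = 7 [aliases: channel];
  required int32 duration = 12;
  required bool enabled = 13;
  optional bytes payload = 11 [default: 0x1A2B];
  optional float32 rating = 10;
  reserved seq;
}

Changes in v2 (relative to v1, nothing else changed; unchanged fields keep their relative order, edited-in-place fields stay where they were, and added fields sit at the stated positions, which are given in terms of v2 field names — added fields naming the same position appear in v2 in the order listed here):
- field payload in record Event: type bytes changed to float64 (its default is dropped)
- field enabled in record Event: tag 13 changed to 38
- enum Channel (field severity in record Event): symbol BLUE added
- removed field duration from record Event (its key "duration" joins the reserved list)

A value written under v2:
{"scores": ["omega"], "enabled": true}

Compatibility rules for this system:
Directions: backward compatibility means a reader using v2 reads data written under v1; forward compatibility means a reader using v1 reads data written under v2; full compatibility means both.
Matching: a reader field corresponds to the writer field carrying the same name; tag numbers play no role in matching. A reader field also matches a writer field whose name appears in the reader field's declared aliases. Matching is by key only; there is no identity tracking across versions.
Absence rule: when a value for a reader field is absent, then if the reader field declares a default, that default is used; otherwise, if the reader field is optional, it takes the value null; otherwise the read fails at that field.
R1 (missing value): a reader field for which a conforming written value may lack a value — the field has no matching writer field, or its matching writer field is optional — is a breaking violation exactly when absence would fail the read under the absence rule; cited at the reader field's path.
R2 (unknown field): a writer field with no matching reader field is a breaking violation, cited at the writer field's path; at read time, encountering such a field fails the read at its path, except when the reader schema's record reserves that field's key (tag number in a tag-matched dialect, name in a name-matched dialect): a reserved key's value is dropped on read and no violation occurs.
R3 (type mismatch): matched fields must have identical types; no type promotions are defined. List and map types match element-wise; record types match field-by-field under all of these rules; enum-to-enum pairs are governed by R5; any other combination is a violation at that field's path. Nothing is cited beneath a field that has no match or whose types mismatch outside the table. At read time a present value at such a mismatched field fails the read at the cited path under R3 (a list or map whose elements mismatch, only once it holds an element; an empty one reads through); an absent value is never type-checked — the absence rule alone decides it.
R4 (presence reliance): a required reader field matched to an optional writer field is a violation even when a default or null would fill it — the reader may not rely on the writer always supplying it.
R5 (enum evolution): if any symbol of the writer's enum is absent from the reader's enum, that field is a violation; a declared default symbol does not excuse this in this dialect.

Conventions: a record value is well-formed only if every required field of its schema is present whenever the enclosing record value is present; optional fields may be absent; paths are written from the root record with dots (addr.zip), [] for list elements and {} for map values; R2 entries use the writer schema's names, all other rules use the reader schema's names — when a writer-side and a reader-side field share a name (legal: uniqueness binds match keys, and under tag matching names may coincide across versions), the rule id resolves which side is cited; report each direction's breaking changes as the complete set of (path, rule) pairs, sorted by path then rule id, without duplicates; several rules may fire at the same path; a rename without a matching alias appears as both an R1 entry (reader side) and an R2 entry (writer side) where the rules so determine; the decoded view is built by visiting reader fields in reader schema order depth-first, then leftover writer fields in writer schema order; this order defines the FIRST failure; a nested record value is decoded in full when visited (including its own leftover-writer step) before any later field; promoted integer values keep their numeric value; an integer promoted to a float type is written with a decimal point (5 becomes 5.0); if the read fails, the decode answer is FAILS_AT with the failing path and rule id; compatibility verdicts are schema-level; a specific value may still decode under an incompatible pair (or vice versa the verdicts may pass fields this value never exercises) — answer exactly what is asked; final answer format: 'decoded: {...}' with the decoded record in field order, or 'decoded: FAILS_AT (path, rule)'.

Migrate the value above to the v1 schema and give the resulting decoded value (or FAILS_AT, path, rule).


decoded: FAILS_AT (duration, R1)

in Event below, arrows point writer -> reader
decode walk for Event under reader schema v1:
  severity := "GUEST" (absent -> default)
  scores := ["omega"]
  read fails at duration under R1 (no fill)
  => FAILS_AT (duration, R1)
the other Event changes do not affect what is asked:
  field payload in record Event: type bytes changed to float64 (its default is dropped) -> changes Event's schema-level verdicts only — the decode of this value is the same
  field enabled in record Event: tag 13 changed to 38 -> inert under this dialect — no rule fires on Event and the result does not move
  enum Channel (field severity in record Event): symbol BLUE added -> changes Event's schema-level verdicts only — the decode of this value is the same


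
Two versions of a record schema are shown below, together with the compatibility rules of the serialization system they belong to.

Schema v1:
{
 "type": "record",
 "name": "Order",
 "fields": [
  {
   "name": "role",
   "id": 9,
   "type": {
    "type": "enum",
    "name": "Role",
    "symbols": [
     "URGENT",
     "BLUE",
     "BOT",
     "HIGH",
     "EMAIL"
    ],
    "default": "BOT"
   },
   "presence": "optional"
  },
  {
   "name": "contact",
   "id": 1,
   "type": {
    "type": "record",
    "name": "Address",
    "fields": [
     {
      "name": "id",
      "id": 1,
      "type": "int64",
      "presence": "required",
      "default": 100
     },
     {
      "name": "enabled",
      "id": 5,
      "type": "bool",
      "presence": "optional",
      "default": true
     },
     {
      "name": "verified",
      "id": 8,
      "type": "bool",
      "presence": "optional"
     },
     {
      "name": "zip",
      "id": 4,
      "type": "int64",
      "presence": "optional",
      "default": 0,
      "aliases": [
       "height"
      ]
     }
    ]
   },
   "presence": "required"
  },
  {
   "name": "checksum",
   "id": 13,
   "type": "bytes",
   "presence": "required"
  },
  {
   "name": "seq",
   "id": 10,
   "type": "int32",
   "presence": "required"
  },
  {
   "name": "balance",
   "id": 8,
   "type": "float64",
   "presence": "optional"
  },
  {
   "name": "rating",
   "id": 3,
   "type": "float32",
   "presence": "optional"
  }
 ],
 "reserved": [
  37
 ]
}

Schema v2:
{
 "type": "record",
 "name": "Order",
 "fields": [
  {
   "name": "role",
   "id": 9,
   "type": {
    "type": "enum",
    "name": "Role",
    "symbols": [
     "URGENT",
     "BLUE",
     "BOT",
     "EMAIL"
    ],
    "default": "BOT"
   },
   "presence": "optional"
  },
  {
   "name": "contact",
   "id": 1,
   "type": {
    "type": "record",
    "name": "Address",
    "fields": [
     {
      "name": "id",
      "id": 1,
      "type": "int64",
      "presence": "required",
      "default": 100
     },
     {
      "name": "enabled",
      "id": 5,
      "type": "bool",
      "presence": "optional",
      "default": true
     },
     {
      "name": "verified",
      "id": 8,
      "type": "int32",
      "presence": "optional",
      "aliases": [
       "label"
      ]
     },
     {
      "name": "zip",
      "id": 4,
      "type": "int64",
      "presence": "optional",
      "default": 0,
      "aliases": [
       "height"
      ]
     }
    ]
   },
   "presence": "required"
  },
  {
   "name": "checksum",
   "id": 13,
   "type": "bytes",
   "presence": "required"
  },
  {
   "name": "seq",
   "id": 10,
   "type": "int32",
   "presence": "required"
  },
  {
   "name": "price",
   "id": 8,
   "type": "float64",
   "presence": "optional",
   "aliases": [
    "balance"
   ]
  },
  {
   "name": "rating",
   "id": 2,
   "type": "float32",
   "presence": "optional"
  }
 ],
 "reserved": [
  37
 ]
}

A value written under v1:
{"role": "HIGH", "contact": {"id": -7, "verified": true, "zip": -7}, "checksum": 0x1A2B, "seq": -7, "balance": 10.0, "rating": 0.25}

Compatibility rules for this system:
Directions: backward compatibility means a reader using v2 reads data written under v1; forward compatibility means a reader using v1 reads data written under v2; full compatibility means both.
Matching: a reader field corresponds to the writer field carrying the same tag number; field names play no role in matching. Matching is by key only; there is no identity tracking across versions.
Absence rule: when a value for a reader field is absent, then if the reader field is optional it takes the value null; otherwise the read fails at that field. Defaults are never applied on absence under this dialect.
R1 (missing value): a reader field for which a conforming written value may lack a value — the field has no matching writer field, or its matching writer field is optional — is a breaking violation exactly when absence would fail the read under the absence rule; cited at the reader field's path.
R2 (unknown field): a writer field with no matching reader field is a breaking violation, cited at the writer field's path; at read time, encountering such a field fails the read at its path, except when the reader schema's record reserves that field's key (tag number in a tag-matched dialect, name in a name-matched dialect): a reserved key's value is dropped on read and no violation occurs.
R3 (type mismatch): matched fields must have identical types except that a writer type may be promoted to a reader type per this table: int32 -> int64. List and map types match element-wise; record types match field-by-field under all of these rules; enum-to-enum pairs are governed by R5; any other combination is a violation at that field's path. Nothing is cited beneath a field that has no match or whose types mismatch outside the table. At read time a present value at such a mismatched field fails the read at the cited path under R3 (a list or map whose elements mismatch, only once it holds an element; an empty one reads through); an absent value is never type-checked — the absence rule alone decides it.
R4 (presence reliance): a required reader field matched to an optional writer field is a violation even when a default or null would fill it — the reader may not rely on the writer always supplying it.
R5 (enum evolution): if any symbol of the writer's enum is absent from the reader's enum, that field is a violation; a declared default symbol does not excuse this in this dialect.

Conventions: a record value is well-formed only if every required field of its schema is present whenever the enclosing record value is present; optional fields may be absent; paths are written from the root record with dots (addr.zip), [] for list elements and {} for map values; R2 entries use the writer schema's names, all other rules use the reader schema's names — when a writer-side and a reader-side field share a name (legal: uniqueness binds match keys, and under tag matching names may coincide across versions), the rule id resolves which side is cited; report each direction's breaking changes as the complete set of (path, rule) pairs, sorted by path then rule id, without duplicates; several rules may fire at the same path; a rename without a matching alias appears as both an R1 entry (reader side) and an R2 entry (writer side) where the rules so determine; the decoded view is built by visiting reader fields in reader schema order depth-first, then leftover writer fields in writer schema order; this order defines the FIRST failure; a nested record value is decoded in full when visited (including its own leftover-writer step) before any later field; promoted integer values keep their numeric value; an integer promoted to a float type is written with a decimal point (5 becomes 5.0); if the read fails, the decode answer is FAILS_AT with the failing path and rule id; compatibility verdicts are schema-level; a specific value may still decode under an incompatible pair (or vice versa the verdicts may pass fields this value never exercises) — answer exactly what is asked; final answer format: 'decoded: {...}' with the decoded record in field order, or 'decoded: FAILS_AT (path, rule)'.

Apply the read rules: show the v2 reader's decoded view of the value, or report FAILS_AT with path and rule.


each type pair in Order: writer, then reader
decoding the Order value with the v2 reader:
  read fails at role under R5
  => FAILS_AT (role, R5)
ruling out the remaining Order differences:
  field verified in record Address: type bool changed to int32 -> shifts the Order verdicts, not this decode
  field rating in record Order: tag 3 changed to 2 -> shifts the Order verdicts, not this decode
  renamed field balance to price in record Order (alias balance declared on the renamed field) -> triggers nothing under the printed rules; the Order answer is the same either way

decoded: FAILS_AT (role, R5)


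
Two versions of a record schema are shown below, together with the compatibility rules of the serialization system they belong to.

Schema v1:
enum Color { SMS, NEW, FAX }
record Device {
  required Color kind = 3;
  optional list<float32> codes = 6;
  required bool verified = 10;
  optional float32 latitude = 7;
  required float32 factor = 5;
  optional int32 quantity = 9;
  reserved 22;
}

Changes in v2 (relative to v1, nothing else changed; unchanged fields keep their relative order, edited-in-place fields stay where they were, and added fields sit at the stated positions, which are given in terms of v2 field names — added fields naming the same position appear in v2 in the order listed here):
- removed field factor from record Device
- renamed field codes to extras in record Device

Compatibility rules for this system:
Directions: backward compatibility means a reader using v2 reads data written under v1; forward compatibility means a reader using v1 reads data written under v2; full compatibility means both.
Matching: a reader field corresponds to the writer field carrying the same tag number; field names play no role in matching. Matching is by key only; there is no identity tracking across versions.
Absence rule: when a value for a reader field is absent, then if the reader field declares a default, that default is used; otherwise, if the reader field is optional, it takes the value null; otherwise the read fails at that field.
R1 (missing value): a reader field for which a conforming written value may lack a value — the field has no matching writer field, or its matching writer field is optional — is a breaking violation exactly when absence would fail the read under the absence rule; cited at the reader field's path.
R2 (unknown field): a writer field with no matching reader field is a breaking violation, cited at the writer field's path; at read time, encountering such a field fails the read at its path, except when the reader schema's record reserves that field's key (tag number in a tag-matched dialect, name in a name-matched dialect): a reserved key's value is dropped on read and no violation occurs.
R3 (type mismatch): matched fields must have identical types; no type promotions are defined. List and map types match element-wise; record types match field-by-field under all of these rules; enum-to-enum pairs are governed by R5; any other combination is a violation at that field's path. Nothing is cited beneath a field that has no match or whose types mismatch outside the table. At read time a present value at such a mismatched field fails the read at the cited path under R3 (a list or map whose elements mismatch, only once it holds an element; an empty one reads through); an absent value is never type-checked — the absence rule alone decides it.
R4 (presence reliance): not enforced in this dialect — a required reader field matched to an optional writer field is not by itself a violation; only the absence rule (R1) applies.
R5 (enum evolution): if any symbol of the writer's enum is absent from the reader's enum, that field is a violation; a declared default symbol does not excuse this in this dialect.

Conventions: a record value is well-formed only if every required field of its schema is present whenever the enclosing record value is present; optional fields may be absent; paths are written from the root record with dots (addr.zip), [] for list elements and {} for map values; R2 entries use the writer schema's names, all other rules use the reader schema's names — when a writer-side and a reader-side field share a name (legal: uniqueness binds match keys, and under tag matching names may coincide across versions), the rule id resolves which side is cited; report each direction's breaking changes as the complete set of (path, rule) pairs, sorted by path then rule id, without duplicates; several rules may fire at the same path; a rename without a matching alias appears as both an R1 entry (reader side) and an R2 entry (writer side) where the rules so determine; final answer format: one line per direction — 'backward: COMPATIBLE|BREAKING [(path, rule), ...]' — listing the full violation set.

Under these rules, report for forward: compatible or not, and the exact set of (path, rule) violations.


forward: BREAKING [(factor, R1)]

the writer's type comes first in each Device pair
forward on Device — v1 reading data written by v2:
  writer required, Color -> Color: reader kind maps from writer kind
  writer optional, list<float32> -> list<float32>: reader codes maps from writer extras
  writer required, bool -> bool: reader verified maps from writer verified
  writer optional, float32 -> float32: reader latitude maps from writer latitude
  factor has no writer counterpart
  writer optional, int32 -> int32: reader quantity maps from writer quantity
  rule R1 violated at factor
  forward on Device therefore BREAKING (1)
remaining Device differences; none change what is asked:
  renamed field codes to extras in record Device -> fires no rule on Device, leaving the asked answer as it is


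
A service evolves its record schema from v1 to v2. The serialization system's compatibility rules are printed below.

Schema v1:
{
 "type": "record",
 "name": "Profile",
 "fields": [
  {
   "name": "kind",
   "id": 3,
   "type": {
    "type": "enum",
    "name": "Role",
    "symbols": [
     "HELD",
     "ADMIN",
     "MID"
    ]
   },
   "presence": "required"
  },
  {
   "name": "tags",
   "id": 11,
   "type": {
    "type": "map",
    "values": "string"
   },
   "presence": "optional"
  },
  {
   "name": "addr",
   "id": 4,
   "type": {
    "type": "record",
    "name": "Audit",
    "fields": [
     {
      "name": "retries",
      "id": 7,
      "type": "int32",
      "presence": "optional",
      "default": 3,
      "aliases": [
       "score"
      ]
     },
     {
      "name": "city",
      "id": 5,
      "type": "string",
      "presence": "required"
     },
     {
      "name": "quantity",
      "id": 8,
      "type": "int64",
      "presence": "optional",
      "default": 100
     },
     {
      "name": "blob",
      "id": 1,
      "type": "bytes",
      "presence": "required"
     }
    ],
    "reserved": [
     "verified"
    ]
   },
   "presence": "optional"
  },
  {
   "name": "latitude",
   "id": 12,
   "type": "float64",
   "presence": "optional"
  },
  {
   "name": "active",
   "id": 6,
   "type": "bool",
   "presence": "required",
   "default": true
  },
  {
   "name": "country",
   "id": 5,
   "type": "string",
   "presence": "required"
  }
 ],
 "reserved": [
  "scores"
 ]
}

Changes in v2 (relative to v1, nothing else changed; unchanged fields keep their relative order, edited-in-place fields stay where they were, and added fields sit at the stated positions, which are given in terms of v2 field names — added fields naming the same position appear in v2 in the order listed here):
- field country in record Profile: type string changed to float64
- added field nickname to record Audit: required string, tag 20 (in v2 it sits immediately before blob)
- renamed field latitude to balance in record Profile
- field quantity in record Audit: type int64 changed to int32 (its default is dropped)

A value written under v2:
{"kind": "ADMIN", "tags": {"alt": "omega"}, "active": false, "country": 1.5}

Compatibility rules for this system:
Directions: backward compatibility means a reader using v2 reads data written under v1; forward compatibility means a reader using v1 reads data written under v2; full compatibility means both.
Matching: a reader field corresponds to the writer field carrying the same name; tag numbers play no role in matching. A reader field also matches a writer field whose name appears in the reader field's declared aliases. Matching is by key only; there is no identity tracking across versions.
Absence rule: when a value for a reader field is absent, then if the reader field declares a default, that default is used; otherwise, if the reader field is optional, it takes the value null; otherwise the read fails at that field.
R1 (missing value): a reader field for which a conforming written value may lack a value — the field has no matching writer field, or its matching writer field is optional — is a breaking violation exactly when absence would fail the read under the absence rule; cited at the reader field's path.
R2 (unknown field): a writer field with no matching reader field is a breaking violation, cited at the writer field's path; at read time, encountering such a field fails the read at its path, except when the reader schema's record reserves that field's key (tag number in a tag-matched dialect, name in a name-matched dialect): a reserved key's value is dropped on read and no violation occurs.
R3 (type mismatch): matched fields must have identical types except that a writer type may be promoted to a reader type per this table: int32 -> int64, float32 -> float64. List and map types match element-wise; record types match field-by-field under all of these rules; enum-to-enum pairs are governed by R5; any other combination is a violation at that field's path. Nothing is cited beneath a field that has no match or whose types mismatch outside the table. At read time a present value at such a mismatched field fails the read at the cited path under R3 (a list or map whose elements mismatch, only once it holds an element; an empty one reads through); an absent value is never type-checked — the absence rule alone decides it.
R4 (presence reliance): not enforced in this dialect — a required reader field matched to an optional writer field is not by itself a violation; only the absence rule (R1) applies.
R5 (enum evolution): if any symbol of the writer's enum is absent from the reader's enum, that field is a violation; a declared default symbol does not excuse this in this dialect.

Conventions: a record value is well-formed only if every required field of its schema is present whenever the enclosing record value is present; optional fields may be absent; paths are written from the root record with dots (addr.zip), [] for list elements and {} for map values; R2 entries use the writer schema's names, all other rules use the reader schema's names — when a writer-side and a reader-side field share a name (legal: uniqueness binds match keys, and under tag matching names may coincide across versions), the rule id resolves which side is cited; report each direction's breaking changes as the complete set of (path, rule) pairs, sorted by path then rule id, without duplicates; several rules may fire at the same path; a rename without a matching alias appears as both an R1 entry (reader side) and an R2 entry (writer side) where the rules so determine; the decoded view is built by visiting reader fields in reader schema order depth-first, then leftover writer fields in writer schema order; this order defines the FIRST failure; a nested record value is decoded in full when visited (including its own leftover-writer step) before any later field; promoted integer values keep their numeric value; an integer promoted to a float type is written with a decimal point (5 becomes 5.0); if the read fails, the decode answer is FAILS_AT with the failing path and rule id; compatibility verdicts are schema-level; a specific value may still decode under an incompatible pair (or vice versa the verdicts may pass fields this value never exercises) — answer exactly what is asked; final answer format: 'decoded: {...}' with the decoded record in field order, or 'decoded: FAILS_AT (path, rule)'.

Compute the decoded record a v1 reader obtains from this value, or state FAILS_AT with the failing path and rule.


decoded: FAILS_AT (country, R3)

arrows below run writer -> reader for Profile
decode walk for Profile under reader schema v1:
  kind := "ADMIN"
  tags := {"alt": "omega"}
  addr := null (absent, optional -> null)
  latitude := null (absent, optional -> null)
  active := false
  read fails at country under R3
  => FAILS_AT (country, R3)
checking off the Profile differences that do not matter here:
  added field nickname to record Audit: required string, tag 20 (in v2 it sits immediately before blob) -> changes Profile's schema-level verdicts only — the decode of this value is the same
  renamed field latitude to balance in record Profile -> changes Profile's schema-level verdicts only — the decode of this value is the same
  field quantity in record Audit: type int64 changed to int32 (its default is dropped) -> changes Profile's schema-level verdicts only — the decode of this value is the same


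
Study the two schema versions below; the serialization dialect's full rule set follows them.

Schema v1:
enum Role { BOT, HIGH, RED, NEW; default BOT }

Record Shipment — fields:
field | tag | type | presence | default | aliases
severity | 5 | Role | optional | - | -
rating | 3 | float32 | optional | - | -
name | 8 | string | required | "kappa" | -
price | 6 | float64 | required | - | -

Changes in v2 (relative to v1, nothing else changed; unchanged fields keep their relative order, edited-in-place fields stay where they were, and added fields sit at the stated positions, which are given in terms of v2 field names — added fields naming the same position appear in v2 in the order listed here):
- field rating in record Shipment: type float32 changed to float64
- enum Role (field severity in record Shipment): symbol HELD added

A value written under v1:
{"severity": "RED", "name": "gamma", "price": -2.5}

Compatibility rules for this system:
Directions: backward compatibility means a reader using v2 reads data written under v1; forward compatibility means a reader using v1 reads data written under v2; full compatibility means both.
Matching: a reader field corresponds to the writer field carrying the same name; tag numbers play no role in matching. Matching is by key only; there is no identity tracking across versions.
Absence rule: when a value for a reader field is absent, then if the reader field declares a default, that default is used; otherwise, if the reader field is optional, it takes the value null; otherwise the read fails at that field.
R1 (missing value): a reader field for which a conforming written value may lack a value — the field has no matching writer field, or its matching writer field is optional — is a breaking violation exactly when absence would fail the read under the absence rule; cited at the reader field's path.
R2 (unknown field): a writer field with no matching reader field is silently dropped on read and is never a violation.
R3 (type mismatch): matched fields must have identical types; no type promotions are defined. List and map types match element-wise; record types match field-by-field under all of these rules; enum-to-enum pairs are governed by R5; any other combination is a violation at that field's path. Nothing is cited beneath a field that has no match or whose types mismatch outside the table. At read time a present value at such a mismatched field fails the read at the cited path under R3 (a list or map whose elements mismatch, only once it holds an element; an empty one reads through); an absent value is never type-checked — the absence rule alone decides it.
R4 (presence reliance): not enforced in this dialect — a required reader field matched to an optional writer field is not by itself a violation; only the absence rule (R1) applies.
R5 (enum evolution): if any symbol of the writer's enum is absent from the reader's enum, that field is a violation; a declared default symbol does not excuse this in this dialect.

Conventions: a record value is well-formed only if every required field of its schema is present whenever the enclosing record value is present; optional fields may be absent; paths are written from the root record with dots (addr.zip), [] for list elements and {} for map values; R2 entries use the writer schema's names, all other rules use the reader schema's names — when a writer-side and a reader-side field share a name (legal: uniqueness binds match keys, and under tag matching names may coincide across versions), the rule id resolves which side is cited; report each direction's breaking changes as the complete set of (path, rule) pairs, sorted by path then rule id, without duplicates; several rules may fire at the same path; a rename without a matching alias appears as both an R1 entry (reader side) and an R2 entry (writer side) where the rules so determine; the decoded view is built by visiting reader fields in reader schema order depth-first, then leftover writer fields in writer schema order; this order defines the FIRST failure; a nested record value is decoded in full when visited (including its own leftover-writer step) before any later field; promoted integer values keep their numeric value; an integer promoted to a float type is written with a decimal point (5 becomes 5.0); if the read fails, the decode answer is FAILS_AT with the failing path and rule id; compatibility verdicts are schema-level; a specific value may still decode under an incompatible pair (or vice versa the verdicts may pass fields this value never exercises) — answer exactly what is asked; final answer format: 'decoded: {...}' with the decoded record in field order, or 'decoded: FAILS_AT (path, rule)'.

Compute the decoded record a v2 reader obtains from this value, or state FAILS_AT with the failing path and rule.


each type pair in Shipment: writer, then reader
decoding the Shipment value with the v2 reader:
  severity := "RED"
  rating := null (not supplied -> null)
  name := "gamma"
  price := -2.5
  => decoded: {"severity": "RED", "rating": null, "name": "gamma", "price": -2.5}
remaining Shipment differences; none change what is asked:
  field rating in record Shipment: type float32 changed to float64 -> schema-level compatibility only; this Shipment value's decode is unchanged
  enum Role (field severity in record Shipment): symbol HELD added -> schema-level compatibility only; this Shipment value's decode is unchanged

decoded: {"severity": "RED", "rating": null, "name": "gamma", "price": -2.5}


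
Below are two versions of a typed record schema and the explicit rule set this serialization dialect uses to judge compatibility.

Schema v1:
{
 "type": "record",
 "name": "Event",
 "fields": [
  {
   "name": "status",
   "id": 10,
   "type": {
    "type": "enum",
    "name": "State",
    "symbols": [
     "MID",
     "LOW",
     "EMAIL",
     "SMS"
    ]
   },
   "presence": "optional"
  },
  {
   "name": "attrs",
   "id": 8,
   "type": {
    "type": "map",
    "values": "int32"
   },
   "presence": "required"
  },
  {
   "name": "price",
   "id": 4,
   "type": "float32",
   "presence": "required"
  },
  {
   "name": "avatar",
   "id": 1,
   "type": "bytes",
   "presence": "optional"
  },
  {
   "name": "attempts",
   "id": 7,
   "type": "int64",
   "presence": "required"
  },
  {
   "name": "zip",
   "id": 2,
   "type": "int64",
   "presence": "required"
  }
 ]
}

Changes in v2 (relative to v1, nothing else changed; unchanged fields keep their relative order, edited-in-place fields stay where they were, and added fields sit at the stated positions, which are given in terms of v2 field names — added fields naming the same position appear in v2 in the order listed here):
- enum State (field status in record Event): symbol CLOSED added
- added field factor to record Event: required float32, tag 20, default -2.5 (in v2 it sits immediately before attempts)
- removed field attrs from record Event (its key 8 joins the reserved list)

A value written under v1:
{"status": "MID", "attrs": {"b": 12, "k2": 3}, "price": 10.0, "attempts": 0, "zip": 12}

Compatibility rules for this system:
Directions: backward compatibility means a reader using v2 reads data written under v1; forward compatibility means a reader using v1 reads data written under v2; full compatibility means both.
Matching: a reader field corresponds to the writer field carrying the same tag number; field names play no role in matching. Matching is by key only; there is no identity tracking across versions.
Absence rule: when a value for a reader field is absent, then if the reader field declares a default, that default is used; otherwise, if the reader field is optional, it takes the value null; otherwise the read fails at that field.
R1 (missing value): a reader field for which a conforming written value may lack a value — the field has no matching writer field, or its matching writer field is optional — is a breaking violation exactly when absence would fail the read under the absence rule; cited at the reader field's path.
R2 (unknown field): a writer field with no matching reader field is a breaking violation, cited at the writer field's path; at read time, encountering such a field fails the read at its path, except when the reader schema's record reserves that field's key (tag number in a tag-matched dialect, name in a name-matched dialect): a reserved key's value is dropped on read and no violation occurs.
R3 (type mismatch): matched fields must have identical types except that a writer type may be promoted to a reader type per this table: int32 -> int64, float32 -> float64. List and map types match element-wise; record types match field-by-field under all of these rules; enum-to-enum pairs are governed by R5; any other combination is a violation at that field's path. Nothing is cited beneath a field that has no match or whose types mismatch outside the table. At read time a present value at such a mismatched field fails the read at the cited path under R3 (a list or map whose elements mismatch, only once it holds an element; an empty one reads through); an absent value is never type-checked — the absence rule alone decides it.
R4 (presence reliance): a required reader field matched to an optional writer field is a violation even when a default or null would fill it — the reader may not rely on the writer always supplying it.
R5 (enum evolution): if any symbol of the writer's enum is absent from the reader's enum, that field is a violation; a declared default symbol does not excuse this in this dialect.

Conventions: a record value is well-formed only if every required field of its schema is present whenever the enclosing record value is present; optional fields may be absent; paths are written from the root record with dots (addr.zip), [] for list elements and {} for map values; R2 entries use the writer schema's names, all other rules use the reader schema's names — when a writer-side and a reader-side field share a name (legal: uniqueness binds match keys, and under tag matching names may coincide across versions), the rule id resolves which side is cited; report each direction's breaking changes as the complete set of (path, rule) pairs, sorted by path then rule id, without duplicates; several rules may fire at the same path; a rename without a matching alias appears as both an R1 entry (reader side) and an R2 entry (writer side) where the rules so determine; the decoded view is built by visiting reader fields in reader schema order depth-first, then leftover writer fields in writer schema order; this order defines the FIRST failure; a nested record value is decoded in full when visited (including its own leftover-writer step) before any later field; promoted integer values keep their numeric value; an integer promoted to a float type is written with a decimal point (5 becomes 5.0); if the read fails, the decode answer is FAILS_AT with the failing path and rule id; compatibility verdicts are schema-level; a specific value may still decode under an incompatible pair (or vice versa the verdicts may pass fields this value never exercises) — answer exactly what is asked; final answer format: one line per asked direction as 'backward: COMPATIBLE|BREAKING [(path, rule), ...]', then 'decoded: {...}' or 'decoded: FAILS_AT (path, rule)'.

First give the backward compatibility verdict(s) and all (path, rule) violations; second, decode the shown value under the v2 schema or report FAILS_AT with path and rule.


backward: COMPATIBLE []; decoded: {"status": "MID", "price": 10.0, "avatar": null, "factor": -2.5, "attempts": 0, "zip": 12}

in Event below, arrows point writer -> reader
backward on Event — v2 reading data written by v1:
  State -> State, writer optional: status aligns to status
  float32 -> float32, writer required: price aligns to price
  bytes -> bytes, writer optional: avatar aligns to avatar
  factor has no writer counterpart
  int64 -> int64, writer required: attempts aligns to attempts
  int64 -> int64, writer required: zip aligns to zip
  writer attrs: unknown to reader
  nothing fires on Event: backward is COMPATIBLE
decode walk for Event under reader schema v2:
  status := "MID"
  price := 10.0
  avatar := null (absent, optional -> null)
  factor := -2.5 (absent -> default)
  attempts := 0
  zip := 12
  writer attrs: reserved -> dropped
  => decoded: {"status": "MID", "price": 10.0, "avatar": null, "factor": -2.5, "attempts": 0, "zip": 12}
the other Event changes do not affect what is asked:
  enum State (field status in record Event): symbol CLOSED added -> matters only for Event's forward compatibility — outside the asked direction


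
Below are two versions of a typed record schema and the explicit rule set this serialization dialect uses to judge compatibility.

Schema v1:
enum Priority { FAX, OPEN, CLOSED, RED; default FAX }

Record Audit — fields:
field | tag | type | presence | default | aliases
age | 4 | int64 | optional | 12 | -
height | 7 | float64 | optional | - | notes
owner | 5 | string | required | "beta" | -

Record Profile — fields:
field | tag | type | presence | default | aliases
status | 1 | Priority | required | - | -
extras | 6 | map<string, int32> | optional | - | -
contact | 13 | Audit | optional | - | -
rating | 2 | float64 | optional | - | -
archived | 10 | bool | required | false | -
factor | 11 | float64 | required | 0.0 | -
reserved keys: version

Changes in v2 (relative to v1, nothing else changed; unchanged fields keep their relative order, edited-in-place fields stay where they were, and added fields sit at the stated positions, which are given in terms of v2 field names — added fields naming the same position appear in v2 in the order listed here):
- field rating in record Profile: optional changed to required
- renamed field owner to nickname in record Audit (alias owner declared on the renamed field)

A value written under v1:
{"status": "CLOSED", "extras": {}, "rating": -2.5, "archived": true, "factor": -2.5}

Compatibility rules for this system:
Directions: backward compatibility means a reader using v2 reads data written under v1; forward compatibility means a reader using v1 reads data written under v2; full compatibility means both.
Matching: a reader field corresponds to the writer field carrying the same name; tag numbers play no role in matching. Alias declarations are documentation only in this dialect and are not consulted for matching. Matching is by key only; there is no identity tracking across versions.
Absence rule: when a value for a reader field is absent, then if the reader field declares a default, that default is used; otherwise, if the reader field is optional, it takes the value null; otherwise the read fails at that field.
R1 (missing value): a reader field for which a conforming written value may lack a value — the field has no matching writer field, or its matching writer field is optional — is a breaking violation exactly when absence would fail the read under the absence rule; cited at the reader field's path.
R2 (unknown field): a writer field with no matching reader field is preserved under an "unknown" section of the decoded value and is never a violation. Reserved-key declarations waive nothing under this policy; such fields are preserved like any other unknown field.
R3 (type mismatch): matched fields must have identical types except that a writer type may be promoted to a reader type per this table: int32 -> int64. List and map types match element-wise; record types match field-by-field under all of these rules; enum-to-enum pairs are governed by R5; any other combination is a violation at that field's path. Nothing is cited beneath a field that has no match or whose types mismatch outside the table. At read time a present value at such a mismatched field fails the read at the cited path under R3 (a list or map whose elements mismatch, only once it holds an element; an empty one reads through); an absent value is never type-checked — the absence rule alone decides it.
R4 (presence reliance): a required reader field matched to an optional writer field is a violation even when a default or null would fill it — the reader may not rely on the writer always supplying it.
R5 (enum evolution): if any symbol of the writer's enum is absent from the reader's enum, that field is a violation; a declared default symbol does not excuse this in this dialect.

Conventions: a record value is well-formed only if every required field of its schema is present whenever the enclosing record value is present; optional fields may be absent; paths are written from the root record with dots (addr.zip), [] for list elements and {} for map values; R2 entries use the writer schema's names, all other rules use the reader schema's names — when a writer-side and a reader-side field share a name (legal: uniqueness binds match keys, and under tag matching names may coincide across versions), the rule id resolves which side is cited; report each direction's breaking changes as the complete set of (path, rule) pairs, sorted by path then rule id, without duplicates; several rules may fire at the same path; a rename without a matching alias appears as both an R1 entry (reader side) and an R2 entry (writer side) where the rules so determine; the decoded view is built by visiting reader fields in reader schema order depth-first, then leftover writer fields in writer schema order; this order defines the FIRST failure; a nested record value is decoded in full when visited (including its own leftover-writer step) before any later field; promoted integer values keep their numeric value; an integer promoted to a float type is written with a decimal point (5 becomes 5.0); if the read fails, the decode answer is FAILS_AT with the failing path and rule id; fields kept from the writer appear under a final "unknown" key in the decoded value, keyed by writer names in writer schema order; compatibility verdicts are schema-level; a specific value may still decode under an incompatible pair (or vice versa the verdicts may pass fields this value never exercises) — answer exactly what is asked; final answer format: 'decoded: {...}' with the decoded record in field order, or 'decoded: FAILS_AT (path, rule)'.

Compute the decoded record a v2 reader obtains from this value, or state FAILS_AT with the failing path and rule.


decoded: {"status": "CLOSED", "extras": {}, "contact": null, "rating": -2.5, "archived": true, "factor": -2.5}

in Profile below, arrows point writer -> reader
migrating the Profile value to v2:
  status := "CLOSED"
  extras := {}
  contact := null (absent, optional -> null)
  rating := -2.5
  archived := true
  factor := -2.5
  => decoded: {"status": "CLOSED", "extras": {}, "contact": null, "rating": -2.5, "archived": true, "factor": -2.5}
the other Profile changes do not affect what is asked:
  field rating in record Profile: optional changed to required -> schema-level compatibility only; this Profile value's decode is unchanged
  renamed field owner to nickname in record Audit (alias owner declared on the renamed field) -> triggers nothing under the printed rules; the Profile answer is the same either way
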